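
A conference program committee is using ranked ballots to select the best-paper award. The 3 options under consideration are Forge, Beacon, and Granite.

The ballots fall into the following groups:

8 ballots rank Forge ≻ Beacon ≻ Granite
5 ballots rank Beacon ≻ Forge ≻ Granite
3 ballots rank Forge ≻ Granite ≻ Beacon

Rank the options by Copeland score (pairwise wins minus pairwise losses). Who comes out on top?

Forge

Pairwise results:
  Forge vs Beacon: Forge wins 11–5.
  Forge vs Granite: Forge wins 16–0.
  Beacon vs Granite: Beacon wins 13–3.
Copeland scores (wins − losses):
  Forge: 2 − 0 = 2
  Beacon: 1 − 1 = 0
  Granite: 0 − 2 = -2
Forge has the best Copeland score.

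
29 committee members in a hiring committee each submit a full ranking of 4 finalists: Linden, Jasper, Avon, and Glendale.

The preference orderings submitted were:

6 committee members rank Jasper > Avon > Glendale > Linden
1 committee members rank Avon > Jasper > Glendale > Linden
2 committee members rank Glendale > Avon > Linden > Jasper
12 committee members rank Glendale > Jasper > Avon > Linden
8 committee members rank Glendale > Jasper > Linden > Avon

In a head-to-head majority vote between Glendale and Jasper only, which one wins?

Ballots ranking Glendale above Jasper: 2+12+8 = 22.
Ballots ranking Jasper above Glendale: 6+1 = 7.
Glendale wins the head-to-head, 22–7.

Glendale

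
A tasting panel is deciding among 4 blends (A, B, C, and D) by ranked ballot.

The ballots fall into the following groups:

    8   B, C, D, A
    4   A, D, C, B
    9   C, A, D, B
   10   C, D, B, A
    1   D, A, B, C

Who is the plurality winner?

C

First-place vote totals:
  A: 4
  B: 8
  C: 19
  D: 1
C has the most first-place votes.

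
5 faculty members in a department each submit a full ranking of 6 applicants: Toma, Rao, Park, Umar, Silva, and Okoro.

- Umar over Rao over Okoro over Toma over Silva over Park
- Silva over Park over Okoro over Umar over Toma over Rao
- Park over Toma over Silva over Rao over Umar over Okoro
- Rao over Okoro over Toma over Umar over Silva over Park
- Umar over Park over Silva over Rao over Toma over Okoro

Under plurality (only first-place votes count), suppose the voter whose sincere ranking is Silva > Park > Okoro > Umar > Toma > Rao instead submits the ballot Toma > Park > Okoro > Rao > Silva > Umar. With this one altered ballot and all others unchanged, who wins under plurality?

First-place totals with the altered ballot: Toma 1, Rao 1, Park 1, Umar 2, Silva 0, Okoro 0.
The winner is unchanged: still Umar.

Umar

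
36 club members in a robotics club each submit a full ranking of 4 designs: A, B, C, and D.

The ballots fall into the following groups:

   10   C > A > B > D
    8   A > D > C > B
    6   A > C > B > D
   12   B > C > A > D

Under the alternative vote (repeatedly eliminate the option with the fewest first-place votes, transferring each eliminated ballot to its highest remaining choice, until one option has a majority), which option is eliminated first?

Round 1: A 14, B 12, C 10, D 0. D has the fewest and is eliminated.
Round 2: A 14, B 12, C 10. C has the fewest and is eliminated.
Round 3: A 24, B 12. A has a majority.

D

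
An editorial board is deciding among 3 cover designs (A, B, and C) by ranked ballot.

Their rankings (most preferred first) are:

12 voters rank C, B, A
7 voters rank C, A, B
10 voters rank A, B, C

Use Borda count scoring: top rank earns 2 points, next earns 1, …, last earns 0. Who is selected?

C

Borda scores:
  A: 12·0 + 7·1 + 10·2 = 27
  B: 12·1 + 7·0 + 10·1 = 22
  C: 12·2 + 7·2 + 10·0 = 38
C has the highest total.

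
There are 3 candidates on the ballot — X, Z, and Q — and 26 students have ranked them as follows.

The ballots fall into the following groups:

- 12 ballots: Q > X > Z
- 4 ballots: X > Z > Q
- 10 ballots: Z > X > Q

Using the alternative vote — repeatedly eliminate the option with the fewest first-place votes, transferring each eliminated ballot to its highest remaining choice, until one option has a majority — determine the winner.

Z

Round 1: Q 12, Z 10, X 4. X has the fewest and is eliminated.
Round 2: Z 14, Q 12. Z has a majority.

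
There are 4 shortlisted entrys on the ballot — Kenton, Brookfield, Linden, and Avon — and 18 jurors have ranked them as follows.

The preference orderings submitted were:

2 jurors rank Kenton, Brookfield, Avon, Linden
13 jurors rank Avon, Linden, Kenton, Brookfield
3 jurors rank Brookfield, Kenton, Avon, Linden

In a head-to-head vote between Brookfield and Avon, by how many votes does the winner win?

8

Ballots ranking Brookfield above Avon: 2+3 = 5.
Ballots ranking Avon above Brookfield: 13.
Avon wins 13–5, a margin of 8.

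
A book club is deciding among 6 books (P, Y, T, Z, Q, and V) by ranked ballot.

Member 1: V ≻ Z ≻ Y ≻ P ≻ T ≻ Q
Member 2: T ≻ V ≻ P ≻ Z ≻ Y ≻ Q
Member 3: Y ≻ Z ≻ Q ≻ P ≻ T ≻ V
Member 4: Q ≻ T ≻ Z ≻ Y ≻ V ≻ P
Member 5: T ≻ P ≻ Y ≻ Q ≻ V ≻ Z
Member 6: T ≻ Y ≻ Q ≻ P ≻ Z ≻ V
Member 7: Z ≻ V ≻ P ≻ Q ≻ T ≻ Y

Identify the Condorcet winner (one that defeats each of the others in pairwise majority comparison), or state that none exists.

Head-to-head results (7 voters total):
P vs Y: Y wins 4–3.
P vs T: T wins 4–3.
P vs Z: Z wins 4–3.
P vs Q: P wins 4–3.
P vs V: V wins 4–3.
Y vs T: T wins 5–2.
Y vs Z: Z wins 4–3.
Y vs Q: Y wins 5–2.
Y vs V: Y wins 4–3.
T vs Z: T wins 4–3.
T vs Q: T wins 4–3.
T vs V: T wins 5–2.
Z vs Q: Z wins 4–3.
Z vs V: Z wins 4–3.
Q vs V: Q wins 4–3.
T beats each rival — P (4–3), Y (5–2), Z (4–3), Q (4–3), V (5–2) — so T is the Condorcet winner.

T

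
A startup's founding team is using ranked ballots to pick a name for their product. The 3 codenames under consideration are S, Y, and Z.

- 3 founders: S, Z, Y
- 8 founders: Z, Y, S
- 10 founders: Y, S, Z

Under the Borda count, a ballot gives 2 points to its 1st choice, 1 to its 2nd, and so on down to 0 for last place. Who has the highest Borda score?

Borda scores:
  S: 3·2 + 8·0 + 10·1 = 16
  Y: 3·0 + 8·1 + 10·2 = 28
  Z: 3·1 + 8·2 + 10·0 = 19
Y has the highest total.

Y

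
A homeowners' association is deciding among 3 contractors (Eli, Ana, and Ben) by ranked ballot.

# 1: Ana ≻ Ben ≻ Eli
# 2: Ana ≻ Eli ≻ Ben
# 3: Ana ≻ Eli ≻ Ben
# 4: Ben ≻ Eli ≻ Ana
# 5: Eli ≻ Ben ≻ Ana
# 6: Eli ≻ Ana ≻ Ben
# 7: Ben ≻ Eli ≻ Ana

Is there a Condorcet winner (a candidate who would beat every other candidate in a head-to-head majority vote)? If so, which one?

Head-to-head results (7 voters total):
Eli vs Ana: Eli wins 4–3.
Eli vs Ben: Eli wins 4–3.
Ana vs Ben: Ana wins 4–3.
Eli beats each rival — Ana (4–3), Ben (4–3) — so Eli is the Condorcet winner.

Eli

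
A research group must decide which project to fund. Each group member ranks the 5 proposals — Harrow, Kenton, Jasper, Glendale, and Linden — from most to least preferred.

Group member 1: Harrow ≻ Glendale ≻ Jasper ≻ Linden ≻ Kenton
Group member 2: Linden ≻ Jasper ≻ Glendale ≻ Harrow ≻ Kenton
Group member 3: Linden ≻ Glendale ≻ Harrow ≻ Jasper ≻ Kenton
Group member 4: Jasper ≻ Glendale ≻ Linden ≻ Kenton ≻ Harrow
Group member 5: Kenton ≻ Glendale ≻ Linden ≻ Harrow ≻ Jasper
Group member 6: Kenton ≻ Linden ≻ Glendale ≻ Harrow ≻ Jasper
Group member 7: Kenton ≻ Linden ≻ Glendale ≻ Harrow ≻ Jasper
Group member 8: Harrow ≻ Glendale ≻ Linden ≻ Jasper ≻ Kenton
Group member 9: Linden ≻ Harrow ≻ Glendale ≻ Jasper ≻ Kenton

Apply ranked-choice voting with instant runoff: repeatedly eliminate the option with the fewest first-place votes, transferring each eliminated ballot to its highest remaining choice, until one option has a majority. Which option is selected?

Round 1: Kenton 3, Linden 3, Harrow 2, Jasper 1, Glendale 0. Glendale has the fewest and is eliminated.
Round 2: Kenton 3, Linden 3, Harrow 2, Jasper 1. Jasper has the fewest and is eliminated.
Round 3: Linden 4, Kenton 3, Harrow 2. Harrow has the fewest and is eliminated.
Round 4: Linden 6, Kenton 3. Linden has a majority.

Linden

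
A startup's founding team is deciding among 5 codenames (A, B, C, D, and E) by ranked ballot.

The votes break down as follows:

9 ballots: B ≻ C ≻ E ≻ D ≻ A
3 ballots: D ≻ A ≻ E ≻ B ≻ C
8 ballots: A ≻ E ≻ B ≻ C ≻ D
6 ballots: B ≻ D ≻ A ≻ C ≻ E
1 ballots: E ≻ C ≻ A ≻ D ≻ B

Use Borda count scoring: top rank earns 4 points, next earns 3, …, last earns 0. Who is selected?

B

Borda scores:
  A: 9·0 + 3·3 + 8·4 + 6·2 + 2 = 55
  B: 9·4 + 3·1 + 8·2 + 6·4 + 0 = 79
  C: 9·3 + 3·0 + 8·1 + 6·1 + 3 = 44
  D: 9·1 + 3·4 + 8·0 + 6·3 + 1 = 40
  E: 9·2 + 3·2 + 8·3 + 6·0 + 4 = 52
B has the highest total.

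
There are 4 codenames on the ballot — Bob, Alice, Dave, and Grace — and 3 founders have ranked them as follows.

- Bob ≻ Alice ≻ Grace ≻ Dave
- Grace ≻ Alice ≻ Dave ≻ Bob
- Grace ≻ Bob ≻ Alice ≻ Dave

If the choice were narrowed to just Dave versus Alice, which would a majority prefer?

Alice

Ballots ranking Dave above Alice: 0.
Ballots ranking Alice above Dave: 3.
Alice wins the head-to-head, 3–0.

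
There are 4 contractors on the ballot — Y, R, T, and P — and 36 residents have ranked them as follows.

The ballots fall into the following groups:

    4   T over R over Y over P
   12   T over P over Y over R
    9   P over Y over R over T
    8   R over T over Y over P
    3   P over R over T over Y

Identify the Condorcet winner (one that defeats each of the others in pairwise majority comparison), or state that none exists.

No Condorcet winner

Head-to-head results (36 voters total):
Y vs R: Y wins 21–15.
Y vs T: T wins 27–9.
Y vs P: P wins 24–12.
R vs T: R wins 20–16.
R vs P: P wins 24–12.
T vs P: T wins 24–12.
No candidate beats all others: Y beats R beats T beats Y, a majority cycle.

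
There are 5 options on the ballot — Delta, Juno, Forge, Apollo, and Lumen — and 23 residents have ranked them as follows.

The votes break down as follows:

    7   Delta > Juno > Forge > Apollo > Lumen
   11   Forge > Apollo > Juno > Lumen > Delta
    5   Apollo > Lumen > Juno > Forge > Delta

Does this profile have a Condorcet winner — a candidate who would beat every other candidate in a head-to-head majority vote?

Head-to-head results (23 voters total):
Delta vs Juno: Juno wins 16–7.
Delta vs Forge: Forge wins 16–7.
Delta vs Apollo: Apollo wins 16–7.
Delta vs Lumen: Lumen wins 16–7.
Juno vs Forge: Juno wins 12–11.
Juno vs Apollo: Apollo wins 16–7.
Juno vs Lumen: Juno wins 18–5.
Forge vs Apollo: Forge wins 18–5.
Forge vs Lumen: Forge wins 18–5.
Apollo vs Lumen: Apollo wins 23–0.
No candidate beats all others: Juno beats Forge beats Apollo beats Juno, a majority cycle.

No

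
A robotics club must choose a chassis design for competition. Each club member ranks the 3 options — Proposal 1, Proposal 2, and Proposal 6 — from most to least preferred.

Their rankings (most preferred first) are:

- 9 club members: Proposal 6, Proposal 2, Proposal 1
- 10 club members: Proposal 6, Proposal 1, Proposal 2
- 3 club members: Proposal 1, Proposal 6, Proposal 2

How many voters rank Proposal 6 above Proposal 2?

22

Ballots ranking Proposal 6 above Proposal 2: 9+10+3 = 22.
Ballots ranking Proposal 2 above Proposal 6: 0.
So 22 of 22 voters prefer Proposal 6 to Proposal 2.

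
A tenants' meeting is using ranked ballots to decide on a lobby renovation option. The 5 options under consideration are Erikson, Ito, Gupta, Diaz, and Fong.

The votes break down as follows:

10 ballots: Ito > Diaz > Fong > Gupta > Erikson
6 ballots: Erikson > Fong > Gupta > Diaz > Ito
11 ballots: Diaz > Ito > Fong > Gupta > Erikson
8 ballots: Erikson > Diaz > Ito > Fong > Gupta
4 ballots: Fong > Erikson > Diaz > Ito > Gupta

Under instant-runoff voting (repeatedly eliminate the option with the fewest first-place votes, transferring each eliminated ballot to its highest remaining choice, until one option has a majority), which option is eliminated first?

Gupta

Round 1: Erikson 14, Diaz 11, Ito 10, Fong 4, Gupta 0. Gupta has the fewest and is eliminated.
Round 2: Erikson 14, Diaz 11, Ito 10, Fong 4. Fong has the fewest and is eliminated.
Round 3: Erikson 18, Diaz 11, Ito 10. Ito has the fewest and is eliminated.
Round 4: Diaz 21, Erikson 18. Diaz has a majority.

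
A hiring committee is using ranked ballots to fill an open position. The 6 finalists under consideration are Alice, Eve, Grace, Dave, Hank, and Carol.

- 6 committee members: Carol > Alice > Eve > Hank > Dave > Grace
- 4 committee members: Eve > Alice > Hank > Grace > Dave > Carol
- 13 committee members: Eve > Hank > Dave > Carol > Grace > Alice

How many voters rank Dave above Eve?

0

Ballots ranking Dave above Eve: 0.
Ballots ranking Eve above Dave: 6+4+13 = 23.
So 0 of 23 voters prefer Dave to Eve.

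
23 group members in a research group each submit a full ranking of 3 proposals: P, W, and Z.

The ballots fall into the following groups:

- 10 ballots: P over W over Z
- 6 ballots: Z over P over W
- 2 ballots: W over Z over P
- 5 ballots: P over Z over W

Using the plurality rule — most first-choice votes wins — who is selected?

First-place vote totals:
  P: 15
  W: 2
  Z: 6
P has the most first-place votes.

P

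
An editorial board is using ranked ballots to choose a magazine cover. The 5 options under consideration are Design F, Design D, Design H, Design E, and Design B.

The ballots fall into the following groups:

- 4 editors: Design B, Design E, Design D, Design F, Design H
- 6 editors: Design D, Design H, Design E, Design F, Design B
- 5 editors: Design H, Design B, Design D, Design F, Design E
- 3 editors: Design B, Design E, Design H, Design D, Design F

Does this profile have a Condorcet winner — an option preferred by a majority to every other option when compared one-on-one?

Head-to-head results (18 voters total):
Design F vs Design D: Design D wins 18–0.
Design F vs Design H: Design H wins 14–4.
Design F vs Design E: Design E wins 13–5.
Design F vs Design B: Design B wins 12–6.
Design D vs Design H: Design D wins 10–8.
Design D vs Design E: Design D wins 11–7.
Design D vs Design B: Design B wins 12–6.
Design H vs Design E: Design H wins 11–7.
Design H vs Design B: Design H wins 11–7.
Design E vs Design B: Design B wins 12–6.
No candidate beats all others: Design D beats Design H beats Design B beats Design D, a majority cycle.

No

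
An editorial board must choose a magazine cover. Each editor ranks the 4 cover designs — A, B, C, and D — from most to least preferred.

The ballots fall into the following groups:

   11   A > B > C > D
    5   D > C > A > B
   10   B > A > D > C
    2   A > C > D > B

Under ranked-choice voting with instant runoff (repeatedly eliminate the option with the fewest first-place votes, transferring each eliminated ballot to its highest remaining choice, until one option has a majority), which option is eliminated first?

Round 1: A 13, B 10, D 5, C 0. C has the fewest and is eliminated.
Round 2: A 13, B 10, D 5. D has the fewest and is eliminated.
Round 3: A 18, B 10. A has a majority.

C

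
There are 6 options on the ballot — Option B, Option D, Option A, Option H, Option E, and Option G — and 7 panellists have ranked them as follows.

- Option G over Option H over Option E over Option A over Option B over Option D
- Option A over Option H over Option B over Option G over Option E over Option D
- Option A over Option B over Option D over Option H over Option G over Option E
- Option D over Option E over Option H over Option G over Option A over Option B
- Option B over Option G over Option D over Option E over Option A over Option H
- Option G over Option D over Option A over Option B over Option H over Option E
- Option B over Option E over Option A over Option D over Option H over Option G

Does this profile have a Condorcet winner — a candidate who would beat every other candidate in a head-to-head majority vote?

Head-to-head results (7 voters total):
Option B vs Option D: Option B wins 5–2.
Option B vs Option A: Option A wins 5–2.
Option B vs Option H: Option B wins 4–3.
Option B vs Option E: Option B wins 5–2.
Option B vs Option G: Option B wins 4–3.
Option D vs Option A: Option A wins 4–3.
Option D vs Option H: Option D wins 5–2.
Option D vs Option E: Option D wins 4–3.
Option D vs Option G: Option G wins 4–3.
Option A vs Option H: Option A wins 5–2.
Option A vs Option E: Option E wins 4–3.
Option A vs Option G: Option G wins 4–3.
Option H vs Option E: Option H wins 4–3.
Option H vs Option G: Option H wins 4–3.
Option E vs Option G: Option G wins 5–2.
No candidate beats all others: Option B beats Option E beats Option A beats Option B, a majority cycle.

No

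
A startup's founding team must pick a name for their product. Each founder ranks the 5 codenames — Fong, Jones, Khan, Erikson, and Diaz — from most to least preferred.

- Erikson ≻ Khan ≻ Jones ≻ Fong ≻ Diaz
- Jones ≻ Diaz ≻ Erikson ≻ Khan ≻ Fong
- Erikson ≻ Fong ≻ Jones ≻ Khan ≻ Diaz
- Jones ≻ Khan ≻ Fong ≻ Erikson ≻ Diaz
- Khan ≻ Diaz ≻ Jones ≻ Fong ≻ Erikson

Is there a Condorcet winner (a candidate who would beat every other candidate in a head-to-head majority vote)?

Head-to-head results (5 voters total):
Fong vs Jones: Jones wins 4–1.
Fong vs Khan: Khan wins 4–1.
Fong vs Erikson: Erikson wins 3–2.
Fong vs Diaz: Fong wins 3–2.
Jones vs Khan: Jones wins 3–2.
Jones vs Erikson: Jones wins 3–2.
Jones vs Diaz: Jones wins 4–1.
Khan vs Erikson: Erikson wins 3–2.
Khan vs Diaz: Khan wins 4–1.
Erikson vs Diaz: Erikson wins 3–2.
Jones beats each rival — Fong (4–1), Khan (3–2), Erikson (3–2), Diaz (4–1) — so Jones is the Condorcet winner.

Yes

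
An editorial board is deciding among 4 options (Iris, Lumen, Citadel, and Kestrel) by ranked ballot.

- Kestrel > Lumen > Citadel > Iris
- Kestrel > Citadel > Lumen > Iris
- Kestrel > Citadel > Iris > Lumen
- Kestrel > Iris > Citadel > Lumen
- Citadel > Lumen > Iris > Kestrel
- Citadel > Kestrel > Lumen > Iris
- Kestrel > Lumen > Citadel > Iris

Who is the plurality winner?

First-place vote totals:
  Iris: 0
  Lumen: 0
  Citadel: 2
  Kestrel: 5
Kestrel has the most first-place votes.

Kestrel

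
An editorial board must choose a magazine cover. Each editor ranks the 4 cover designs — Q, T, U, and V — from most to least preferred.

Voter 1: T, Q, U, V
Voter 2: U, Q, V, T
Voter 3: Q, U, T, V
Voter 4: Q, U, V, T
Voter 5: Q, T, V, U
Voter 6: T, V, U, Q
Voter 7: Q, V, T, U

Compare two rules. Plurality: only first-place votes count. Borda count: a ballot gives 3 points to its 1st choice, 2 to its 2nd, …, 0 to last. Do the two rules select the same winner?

Plurality first-place counts: Q 4, T 2, U 1, V 0 → Q.
Borda totals: Q 16, T 10, U 9, V 7 → Q.
The two rules agree on Q.

Yes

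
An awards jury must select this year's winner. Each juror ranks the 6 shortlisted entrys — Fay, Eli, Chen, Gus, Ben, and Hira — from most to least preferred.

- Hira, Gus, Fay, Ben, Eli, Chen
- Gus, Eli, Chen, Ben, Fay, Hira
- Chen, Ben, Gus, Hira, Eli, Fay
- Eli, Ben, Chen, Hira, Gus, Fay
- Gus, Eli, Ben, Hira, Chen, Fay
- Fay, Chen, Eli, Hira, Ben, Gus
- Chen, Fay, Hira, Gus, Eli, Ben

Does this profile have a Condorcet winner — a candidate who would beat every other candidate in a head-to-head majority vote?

No

Head-to-head results (7 voters total):
Fay vs Eli: Eli wins 4–3.
Fay vs Chen: Chen wins 5–2.
Fay vs Gus: Gus wins 5–2.
Fay vs Ben: Ben wins 4–3.
Fay vs Hira: Hira wins 4–3.
Eli vs Chen: Eli wins 4–3.
Eli vs Gus: Gus wins 5–2.
Eli vs Ben: Eli wins 5–2.
Eli vs Hira: Eli wins 4–3.
Chen vs Gus: Chen wins 4–3.
Chen vs Ben: Chen wins 4–3.
Chen vs Hira: Chen wins 5–2.
Gus vs Ben: Gus wins 4–3.
Gus vs Hira: Hira wins 4–3.
Ben vs Hira: Ben wins 4–3.
No candidate beats all others: Eli beats Chen beats Gus beats Eli, a majority cycle.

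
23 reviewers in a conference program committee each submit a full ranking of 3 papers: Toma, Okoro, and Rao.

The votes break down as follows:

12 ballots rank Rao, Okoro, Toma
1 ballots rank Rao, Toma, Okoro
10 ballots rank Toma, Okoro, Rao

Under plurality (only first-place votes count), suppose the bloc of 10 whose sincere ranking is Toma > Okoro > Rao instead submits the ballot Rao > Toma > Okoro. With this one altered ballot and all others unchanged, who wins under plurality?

Rao

First-place totals with the altered ballot: Toma 0, Okoro 0, Rao 23.
The winner is unchanged: still Rao.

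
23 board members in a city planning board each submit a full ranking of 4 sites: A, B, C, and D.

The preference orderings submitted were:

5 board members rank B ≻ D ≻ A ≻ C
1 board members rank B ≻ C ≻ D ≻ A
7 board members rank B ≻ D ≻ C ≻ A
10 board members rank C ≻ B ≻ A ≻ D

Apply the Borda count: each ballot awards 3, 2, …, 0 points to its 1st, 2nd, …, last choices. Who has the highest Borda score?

B

Borda scores:
  A: 5·1 + 0 + 7·0 + 10·1 = 15
  B: 5·3 + 3 + 7·3 + 10·2 = 59
  C: 5·0 + 2 + 7·1 + 10·3 = 39
  D: 5·2 + 1 + 7·2 + 10·0 = 25
B has the highest total.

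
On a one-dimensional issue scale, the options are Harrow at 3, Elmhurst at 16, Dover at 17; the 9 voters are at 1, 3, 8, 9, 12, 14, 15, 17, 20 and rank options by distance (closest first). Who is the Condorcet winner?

With single-peaked preferences on a line, the Condorcet winner is the candidate closest to the median voter.
The median voter (position 12) is closest to Elmhurst at 16.
Check: Elmhurst vs Dover — voters closer to Elmhurst: 7 of 9.

Elmhurst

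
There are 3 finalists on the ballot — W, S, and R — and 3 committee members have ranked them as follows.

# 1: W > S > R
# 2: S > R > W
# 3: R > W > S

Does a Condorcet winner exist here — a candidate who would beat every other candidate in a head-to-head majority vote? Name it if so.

There is no Condorcet winner

Head-to-head results (3 voters total):
W vs S: W wins 2–1.
W vs R: R wins 2–1.
S vs R: S wins 2–1.
No candidate beats all others: W beats S beats R beats W, a majority cycle.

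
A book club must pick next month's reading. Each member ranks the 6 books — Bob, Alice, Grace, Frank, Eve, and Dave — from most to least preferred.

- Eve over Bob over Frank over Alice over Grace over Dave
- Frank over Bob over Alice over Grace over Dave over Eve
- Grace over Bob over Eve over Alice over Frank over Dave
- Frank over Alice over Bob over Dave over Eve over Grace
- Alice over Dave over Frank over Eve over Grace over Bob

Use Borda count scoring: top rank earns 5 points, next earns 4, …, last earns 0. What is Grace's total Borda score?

Borda scores:
  Bob: 4 + 4 + 4 + 3 + 0 = 15
  Alice: 2 + 3 + 2 + 4 + 5 = 16
  Grace: 1 + 2 + 5 + 0 + 1 = 9
  Frank: 3 + 5 + 1 + 5 + 3 = 17
  Eve: 5 + 0 + 3 + 1 + 2 = 11
  Dave: 0 + 1 + 0 + 2 + 4 = 7

9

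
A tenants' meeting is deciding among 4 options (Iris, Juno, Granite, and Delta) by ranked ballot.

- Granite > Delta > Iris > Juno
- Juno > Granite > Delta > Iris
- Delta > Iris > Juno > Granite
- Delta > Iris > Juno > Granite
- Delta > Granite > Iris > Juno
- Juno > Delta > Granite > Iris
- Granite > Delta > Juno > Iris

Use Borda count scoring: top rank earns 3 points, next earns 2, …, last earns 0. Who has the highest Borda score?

Delta

Borda scores:
  Iris: 1 + 0 + 2 + 2 + 1 + 0 + 0 = 6
  Juno: 0 + 3 + 1 + 1 + 0 + 3 + 1 = 9
  Granite: 3 + 2 + 0 + 0 + 2 + 1 + 3 = 11
  Delta: 2 + 1 + 3 + 3 + 3 + 2 + 2 = 16
Delta has the highest total.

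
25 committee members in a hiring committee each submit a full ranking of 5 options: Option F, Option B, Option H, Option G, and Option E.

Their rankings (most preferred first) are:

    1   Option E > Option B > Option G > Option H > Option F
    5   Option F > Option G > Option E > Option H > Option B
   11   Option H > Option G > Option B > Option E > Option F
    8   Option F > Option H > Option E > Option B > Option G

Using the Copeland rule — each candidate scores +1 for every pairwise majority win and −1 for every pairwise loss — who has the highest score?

Option F

Pairwise results:
  Option F vs Option B: Option F wins 13–12.
  Option F vs Option H: Option F wins 13–12.
  Option F vs Option G: Option F wins 13–12.
  Option F vs Option E: Option F wins 13–12.
  Option B vs Option H: Option H wins 24–1.
  Option B vs Option G: Option G wins 16–9.
  Option B vs Option E: Option E wins 14–11.
  Option H vs Option G: Option H wins 19–6.
  Option H vs Option E: Option H wins 19–6.
  Option G vs Option E: Option G wins 16–9.
Copeland scores (wins − losses):
  Option F: 4 − 0 = 4
  Option B: 0 − 4 = -4
  Option H: 3 − 1 = 2
  Option G: 2 − 2 = 0
  Option E: 1 − 3 = -2
Option F has the best Copeland score.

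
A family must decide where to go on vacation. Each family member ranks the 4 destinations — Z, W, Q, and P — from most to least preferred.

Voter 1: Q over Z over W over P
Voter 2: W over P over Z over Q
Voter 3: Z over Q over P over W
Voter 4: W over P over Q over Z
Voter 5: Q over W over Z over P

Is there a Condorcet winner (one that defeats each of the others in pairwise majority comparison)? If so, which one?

Q

Head-to-head results (5 voters total):
Z vs W: W wins 3–2.
Z vs Q: Q wins 3–2.
Z vs P: Z wins 3–2.
W vs Q: Q wins 3–2.
W vs P: W wins 4–1.
Q vs P: Q wins 3–2.
Q beats each rival — Z (3–2), W (3–2), P (3–2) — so Q is the Condorcet winner.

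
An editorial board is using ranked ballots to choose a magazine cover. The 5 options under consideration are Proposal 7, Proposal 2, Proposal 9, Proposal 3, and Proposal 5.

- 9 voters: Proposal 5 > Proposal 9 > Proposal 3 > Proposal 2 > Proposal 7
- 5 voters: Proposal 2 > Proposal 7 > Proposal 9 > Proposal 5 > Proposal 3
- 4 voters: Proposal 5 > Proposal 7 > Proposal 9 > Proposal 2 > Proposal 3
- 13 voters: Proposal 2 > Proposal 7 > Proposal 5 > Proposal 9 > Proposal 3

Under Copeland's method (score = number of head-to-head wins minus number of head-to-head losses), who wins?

Pairwise results:
  Proposal 7 vs Proposal 2: Proposal 2 wins 27–4.
  Proposal 7 vs Proposal 9: Proposal 7 wins 22–9.
  Proposal 7 vs Proposal 3: Proposal 7 wins 22–9.
  Proposal 7 vs Proposal 5: Proposal 7 wins 18–13.
  Proposal 2 vs Proposal 9: Proposal 2 wins 18–13.
  Proposal 2 vs Proposal 3: Proposal 2 wins 22–9.
  Proposal 2 vs Proposal 5: Proposal 2 wins 18–13.
  Proposal 9 vs Proposal 3: Proposal 9 wins 31–0.
  Proposal 9 vs Proposal 5: Proposal 5 wins 26–5.
  Proposal 3 vs Proposal 5: Proposal 5 wins 31–0.
Copeland scores (wins − losses):
  Proposal 7: 3 − 1 = 2
  Proposal 2: 4 − 0 = 4
  Proposal 9: 1 − 3 = -2
  Proposal 3: 0 − 4 = -4
  Proposal 5: 2 − 2 = 0
Proposal 2 has the best Copeland score.

Proposal 2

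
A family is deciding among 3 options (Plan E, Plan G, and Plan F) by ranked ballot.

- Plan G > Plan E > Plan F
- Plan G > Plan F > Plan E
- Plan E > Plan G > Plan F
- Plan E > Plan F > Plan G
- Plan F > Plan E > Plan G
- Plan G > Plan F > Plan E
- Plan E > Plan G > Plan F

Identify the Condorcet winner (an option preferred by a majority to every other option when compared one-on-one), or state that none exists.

Plan E

Head-to-head results (7 voters total):
Plan E vs Plan G: Plan E wins 4–3.
Plan E vs Plan F: Plan E wins 4–3.
Plan G vs Plan F: Plan G wins 5–2.
Plan E beats each rival — Plan G (4–3), Plan F (4–3) — so Plan E is the Condorcet winner.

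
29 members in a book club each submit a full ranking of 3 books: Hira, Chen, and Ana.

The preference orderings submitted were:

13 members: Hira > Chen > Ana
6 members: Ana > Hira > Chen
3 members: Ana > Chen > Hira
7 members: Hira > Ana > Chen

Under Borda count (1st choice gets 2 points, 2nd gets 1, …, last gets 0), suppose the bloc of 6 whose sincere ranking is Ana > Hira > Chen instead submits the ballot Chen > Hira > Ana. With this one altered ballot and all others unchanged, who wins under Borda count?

Hira

Borda totals with the altered ballot: Hira 46, Chen 28, Ana 13.
The winner is unchanged: still Hira.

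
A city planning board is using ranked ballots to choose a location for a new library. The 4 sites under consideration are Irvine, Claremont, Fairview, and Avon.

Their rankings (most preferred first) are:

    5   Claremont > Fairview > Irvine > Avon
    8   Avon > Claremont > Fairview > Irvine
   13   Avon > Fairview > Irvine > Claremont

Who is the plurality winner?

First-place vote totals:
  Irvine: 0
  Claremont: 5
  Fairview: 0
  Avon: 21
Avon has the most first-place votes.

Avon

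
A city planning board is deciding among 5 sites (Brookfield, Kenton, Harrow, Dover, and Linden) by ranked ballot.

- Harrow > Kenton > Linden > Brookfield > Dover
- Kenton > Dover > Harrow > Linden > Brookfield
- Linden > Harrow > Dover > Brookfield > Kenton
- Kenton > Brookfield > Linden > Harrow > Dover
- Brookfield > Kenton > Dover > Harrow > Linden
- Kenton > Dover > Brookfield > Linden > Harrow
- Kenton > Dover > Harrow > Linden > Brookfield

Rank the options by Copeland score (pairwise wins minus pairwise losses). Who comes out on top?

Kenton

Pairwise results:
  Brookfield vs Kenton: Kenton wins 5–2.
  Brookfield vs Harrow: Harrow wins 4–3.
  Brookfield vs Dover: Dover wins 4–3.
  Brookfield vs Linden: Linden wins 4–3.
  Kenton vs Harrow: Kenton wins 5–2.
  Kenton vs Dover: Kenton wins 6–1.
  Kenton vs Linden: Kenton wins 6–1.
  Harrow vs Dover: Dover wins 4–3.
  Harrow vs Linden: Harrow wins 4–3.
  Dover vs Linden: Dover wins 4–3.
Copeland scores (wins − losses):
  Brookfield: 0 − 4 = -4
  Kenton: 4 − 0 = 4
  Harrow: 2 − 2 = 0
  Dover: 3 − 1 = 2
  Linden: 1 − 3 = -2
Kenton has the best Copeland score.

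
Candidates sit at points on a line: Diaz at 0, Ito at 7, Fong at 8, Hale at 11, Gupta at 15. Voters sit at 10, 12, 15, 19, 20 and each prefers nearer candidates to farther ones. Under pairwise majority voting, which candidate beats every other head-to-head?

Gupta

With single-peaked preferences on a line, the Condorcet winner is the candidate closest to the median voter.
The median voter (position 15) is closest to Gupta at 15.
Check: Gupta vs Diaz — voters closer to Gupta: 5 of 5.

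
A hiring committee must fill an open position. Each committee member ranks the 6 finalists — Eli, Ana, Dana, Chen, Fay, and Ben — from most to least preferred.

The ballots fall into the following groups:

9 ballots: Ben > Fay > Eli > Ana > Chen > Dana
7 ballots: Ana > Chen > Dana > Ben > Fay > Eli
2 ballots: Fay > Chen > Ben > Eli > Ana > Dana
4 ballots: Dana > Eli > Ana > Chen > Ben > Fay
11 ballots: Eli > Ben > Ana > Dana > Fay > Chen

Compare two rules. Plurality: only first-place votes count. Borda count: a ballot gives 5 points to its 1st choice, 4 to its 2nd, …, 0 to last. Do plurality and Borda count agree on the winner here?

Plurality first-place counts: Eli 11, Ana 7, Dana 4, Chen 0, Fay 2, Ben 9 → Eli.
Borda totals: Eli 102, Ana 100, Dana 63, Chen 53, Fay 64, Ben 113 → Ben.
The two rules disagree: plurality picks Eli, Borda picks Ben.

No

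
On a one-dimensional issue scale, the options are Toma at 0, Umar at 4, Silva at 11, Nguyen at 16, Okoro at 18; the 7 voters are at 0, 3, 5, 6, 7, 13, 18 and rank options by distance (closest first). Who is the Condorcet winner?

Umar

With single-peaked preferences on a line, the Condorcet winner is the candidate closest to the median voter.
The median voter (position 6) is closest to Umar at 4.
Check: Umar vs Nguyen — voters closer to Umar: 5 of 7.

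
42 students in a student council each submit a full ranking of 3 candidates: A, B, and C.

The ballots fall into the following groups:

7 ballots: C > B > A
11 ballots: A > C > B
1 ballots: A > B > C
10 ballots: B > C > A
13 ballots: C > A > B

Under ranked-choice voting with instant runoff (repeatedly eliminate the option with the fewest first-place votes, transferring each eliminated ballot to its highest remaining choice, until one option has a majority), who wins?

Round 1: C 20, A 12, B 10. B has the fewest and is eliminated.
Round 2: C 30, A 12. C has a majority.

C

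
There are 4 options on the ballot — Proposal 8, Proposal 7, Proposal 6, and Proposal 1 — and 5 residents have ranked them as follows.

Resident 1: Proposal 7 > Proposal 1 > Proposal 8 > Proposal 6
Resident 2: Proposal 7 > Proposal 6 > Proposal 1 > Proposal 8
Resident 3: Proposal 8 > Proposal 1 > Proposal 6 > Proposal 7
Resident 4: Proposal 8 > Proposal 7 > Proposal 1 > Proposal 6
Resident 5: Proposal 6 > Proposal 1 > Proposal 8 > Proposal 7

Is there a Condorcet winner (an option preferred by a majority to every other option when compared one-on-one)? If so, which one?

No Condorcet winner

Head-to-head results (5 voters total):
Proposal 8 vs Proposal 7: Proposal 8 wins 3–2.
Proposal 8 vs Proposal 6: Proposal 8 wins 3–2.
Proposal 8 vs Proposal 1: Proposal 1 wins 3–2.
Proposal 7 vs Proposal 6: Proposal 7 wins 3–2.
Proposal 7 vs Proposal 1: Proposal 7 wins 3–2.
Proposal 6 vs Proposal 1: Proposal 1 wins 3–2.
No candidate beats all others: Proposal 8 beats Proposal 7 beats Proposal 1 beats Proposal 8, a majority cycle.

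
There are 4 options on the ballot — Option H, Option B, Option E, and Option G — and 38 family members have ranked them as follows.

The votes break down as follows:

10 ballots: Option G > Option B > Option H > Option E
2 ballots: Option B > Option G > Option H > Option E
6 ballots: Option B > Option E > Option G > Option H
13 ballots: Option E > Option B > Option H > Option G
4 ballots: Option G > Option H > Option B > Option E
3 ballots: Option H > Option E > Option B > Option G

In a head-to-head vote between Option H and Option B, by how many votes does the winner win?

24

Ballots ranking Option H above Option B: 4+3 = 7.
Ballots ranking Option B above Option H: 10+2+6+13 = 31.
Option B wins 31–7, a margin of 24.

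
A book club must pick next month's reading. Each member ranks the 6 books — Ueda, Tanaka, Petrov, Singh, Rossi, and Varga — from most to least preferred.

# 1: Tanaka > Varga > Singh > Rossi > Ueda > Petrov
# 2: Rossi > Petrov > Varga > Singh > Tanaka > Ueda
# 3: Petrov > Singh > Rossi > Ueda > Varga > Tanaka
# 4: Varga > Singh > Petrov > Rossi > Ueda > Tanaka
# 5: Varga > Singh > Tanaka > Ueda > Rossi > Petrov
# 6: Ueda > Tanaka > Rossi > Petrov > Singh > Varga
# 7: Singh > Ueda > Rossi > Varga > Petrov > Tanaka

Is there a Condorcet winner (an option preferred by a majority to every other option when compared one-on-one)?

No

Head-to-head results (7 voters total):
Ueda vs Tanaka: Ueda wins 4–3.
Ueda vs Petrov: Ueda wins 4–3.
Ueda vs Singh: Singh wins 6–1.
Ueda vs Rossi: Rossi wins 4–3.
Ueda vs Varga: Varga wins 4–3.
Tanaka vs Petrov: Petrov wins 4–3.
Tanaka vs Singh: Singh wins 5–2.
Tanaka vs Rossi: Rossi wins 4–3.
Tanaka vs Varga: Varga wins 5–2.
Petrov vs Singh: Singh wins 4–3.
Petrov vs Rossi: Rossi wins 5–2.
Petrov vs Varga: Varga wins 4–3.
Singh vs Rossi: Singh wins 5–2.
Singh vs Varga: Varga wins 4–3.
Rossi vs Varga: Rossi wins 4–3.
No candidate beats all others: Singh beats Rossi beats Varga beats Singh, a majority cycle.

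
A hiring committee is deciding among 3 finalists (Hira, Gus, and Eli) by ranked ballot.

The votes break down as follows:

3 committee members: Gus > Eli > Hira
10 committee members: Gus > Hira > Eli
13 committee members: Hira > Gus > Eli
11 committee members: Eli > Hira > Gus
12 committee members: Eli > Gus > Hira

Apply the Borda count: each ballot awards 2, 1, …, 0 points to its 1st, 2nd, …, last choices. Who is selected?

Gus

Borda scores:
  Hira: 3·0 + 10·1 + 13·2 + 11·1 + 12·0 = 47
  Gus: 3·2 + 10·2 + 13·1 + 11·0 + 12·1 = 51
  Eli: 3·1 + 10·0 + 13·0 + 11·2 + 12·2 = 49
Gus has the highest total.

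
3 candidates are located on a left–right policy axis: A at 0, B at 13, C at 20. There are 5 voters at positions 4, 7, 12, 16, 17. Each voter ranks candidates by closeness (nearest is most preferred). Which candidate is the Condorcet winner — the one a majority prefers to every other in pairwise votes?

With single-peaked preferences on a line, the Condorcet winner is the candidate closest to the median voter.
The median voter (position 12) is closest to B at 13.
Check: B vs A — voters closer to B: 4 of 5.

B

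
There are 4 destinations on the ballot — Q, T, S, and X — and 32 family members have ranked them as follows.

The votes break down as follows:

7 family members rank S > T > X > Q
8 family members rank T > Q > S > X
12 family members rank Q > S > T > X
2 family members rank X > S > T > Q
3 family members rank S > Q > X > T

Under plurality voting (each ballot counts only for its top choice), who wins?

First-place vote totals:
  Q: 12
  T: 8
  S: 10
  X: 2
Q has the most first-place votes.

Q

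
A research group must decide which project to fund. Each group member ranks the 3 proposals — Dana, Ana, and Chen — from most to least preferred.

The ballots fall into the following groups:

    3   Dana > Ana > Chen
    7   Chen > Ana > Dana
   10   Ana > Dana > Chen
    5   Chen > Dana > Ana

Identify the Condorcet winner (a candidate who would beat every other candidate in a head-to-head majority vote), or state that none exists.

Head-to-head results (25 voters total):
Dana vs Ana: Ana wins 17–8.
Dana vs Chen: Dana wins 13–12.
Ana vs Chen: Ana wins 13–12.
Ana beats each rival — Dana (17–8), Chen (13–12) — so Ana is the Condorcet winner.

Ana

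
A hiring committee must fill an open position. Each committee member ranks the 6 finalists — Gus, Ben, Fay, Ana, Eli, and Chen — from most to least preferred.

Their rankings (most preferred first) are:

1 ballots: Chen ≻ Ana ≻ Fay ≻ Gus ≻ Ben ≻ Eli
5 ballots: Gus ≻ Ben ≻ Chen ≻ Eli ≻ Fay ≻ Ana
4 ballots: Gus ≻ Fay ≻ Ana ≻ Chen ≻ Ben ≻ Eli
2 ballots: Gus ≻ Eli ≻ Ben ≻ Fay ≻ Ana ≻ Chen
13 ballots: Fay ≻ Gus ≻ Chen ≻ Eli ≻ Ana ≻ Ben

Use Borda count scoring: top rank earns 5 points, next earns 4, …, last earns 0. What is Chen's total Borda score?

Borda scores:
  Gus: 2 + 5·5 + 4·5 + 2·5 + 13·4 = 109
  Ben: 1 + 5·4 + 4·1 + 2·3 + 13·0 = 31
  Fay: 3 + 5·1 + 4·4 + 2·2 + 13·5 = 93
  Ana: 4 + 5·0 + 4·3 + 2·1 + 13·1 = 31
  Eli: 0 + 5·2 + 4·0 + 2·4 + 13·2 = 44
  Chen: 5 + 5·3 + 4·2 + 2·0 + 13·3 = 67

67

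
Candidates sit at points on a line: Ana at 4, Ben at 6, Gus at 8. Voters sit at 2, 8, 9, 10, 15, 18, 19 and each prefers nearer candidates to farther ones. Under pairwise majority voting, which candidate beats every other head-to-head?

Gus

With single-peaked preferences on a line, the Condorcet winner is the candidate closest to the median voter.
The median voter (position 10) is closest to Gus at 8.
Check: Gus vs Ben — voters closer to Gus: 6 of 7.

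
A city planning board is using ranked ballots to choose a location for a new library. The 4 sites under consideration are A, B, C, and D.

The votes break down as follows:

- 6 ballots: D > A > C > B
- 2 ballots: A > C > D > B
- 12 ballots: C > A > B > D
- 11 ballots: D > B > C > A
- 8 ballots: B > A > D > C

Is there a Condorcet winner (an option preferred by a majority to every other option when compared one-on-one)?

Head-to-head results (39 voters total):
A vs B: A wins 20–19.
A vs C: C wins 23–16.
A vs D: A wins 22–17.
B vs C: C wins 20–19.
B vs D: B wins 20–19.
C vs D: D wins 25–14.
No candidate beats all others: A beats D beats C beats A, a majority cycle.

No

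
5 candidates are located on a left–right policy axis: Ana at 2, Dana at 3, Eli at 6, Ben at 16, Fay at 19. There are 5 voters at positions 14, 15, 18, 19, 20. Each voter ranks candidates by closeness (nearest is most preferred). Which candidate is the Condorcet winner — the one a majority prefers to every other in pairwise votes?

With single-peaked preferences on a line, the Condorcet winner is the candidate closest to the median voter.
The median voter (position 18) is closest to Fay at 19.
Check: Fay vs Ben — voters closer to Fay: 3 of 5.

Fay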